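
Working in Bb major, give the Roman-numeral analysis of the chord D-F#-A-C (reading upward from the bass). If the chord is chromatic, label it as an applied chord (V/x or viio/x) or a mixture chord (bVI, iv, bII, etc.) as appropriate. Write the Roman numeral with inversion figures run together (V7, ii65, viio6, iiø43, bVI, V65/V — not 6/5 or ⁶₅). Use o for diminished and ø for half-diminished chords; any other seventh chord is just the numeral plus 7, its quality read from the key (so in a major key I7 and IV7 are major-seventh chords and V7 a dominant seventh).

Stacked in thirds the chord is D-F#-A-C: a dominant seventh chord on D.
D is not a diatonic chord root with this quality in Bb major, but it lies a perfect fifth above G (vi), so the chord functions as an applied dominant of vi.

V7/vi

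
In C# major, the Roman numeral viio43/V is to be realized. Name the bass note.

The applied chord viio43/V is rooted on F##: F##-A#-C#-E.
The figure 43 means second inversion — the fifth is in the bass.

C#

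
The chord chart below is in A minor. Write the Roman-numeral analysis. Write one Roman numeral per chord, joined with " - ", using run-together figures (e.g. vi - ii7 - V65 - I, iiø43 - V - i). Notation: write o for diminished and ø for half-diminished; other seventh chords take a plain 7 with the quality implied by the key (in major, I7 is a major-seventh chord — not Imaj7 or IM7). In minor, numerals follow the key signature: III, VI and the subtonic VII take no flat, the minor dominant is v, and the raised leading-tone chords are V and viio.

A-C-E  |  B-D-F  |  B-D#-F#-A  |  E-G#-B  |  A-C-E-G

i - iio - V7/V - V - i7

A-C-E: root A is the tonic; minor triad there is i.
B-D-F has root B, degree 2 in A minor, so iio.
B-D#-F#-A: a dominant seventh chord on B, the applied dominant of V → V7/V.
E-G#-B: root E is the dominant; major triad there is V.
A-C-E-G: root A is the tonic; minor seventh chord there is i7.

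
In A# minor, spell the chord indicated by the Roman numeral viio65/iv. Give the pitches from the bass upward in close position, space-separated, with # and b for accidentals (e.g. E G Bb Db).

viio65/iv is a secondary leading-tone chord. The target iv is D# in A# minor; the applied chord is rooted a semitone below, on C##.
Building a fully diminished seventh chord on C## gives C##-E#-G#-B.
The figured bass 65 indicates first inversion, placing the third (E#) in the bass: E#-G#-B-C##.

E# G# B C##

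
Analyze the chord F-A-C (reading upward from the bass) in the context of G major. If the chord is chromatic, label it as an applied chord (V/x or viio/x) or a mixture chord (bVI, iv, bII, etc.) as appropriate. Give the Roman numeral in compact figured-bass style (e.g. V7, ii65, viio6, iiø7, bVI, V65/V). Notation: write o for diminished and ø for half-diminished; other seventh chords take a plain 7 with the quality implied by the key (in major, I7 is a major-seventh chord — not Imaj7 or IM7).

The pitches F-A-C form a major triad rooted on F.
F is the lowered seventh degree of G major (diatonic 7 would be F#). This is a major triad on the lowered seventh degree (the subtonic), borrowed from the parallel minor.

bVII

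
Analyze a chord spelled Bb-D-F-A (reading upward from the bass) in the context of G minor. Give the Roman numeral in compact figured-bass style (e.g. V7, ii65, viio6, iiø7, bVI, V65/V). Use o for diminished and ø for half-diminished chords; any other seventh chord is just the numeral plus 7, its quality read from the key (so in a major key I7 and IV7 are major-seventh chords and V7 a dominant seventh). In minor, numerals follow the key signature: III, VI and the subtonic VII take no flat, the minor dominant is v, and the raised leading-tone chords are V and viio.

Stacked in thirds the chord is Bb-D-F-A: a major seventh chord on Bb.
In G minor, Bb is the mediant; the diatonic major seventh chord there is III7.

III7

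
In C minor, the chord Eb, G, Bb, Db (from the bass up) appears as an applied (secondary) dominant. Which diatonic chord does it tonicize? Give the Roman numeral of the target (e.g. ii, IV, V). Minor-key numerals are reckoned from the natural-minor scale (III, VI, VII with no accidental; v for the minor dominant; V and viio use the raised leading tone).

VI

The chord is a dominant seventh chord on Eb.
A dominant resolves down a perfect fifth: Eb → Ab. In C minor, Ab is scale degree 6, i.e. VI.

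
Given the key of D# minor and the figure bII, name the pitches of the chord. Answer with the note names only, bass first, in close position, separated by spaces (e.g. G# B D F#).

E G# B

bII is the Neapolitan chord — a major triad on the lowered second degree. In D# minor that root is E.
So the chord is E-G#-B.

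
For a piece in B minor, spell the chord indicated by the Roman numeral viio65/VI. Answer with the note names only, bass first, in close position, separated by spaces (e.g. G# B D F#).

viio65/VI is a secondary leading-tone chord. The target VI is G in B minor; the applied chord is rooted a semitone below, on F#.
Building a fully diminished seventh chord on F# gives F#-A-C-Eb.
With the 65 figure the chord is in first inversion; from the bass A upward in close position it reads A-C-Eb-F#.

A C Eb F#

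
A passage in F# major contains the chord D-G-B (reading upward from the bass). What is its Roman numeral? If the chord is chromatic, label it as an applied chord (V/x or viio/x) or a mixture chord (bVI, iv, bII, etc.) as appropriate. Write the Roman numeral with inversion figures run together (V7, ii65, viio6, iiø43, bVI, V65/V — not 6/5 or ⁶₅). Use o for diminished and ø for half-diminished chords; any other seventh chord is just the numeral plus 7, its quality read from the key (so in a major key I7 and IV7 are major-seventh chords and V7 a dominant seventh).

The pitches G-B-D form a major triad rooted on G.
G is the lowered second degree of F# major (diatonic 2 would be G#). This is the Neapolitan chord — a major triad on the lowered second degree.
With D in the bass the chord is in second inversion, so the figured bass is 64.

bII64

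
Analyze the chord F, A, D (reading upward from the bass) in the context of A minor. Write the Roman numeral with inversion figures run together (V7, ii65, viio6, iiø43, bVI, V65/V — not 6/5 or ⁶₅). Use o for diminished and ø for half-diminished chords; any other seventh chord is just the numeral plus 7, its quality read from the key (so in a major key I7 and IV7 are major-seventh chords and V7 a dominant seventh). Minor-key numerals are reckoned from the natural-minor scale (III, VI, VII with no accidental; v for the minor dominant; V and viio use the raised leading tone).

iv6

The pitches D-F-A form a minor triad rooted on D.
D is scale degree 4 in A minor, and a minor triad on that degree is written iv.
With F in the bass the chord is in first inversion, so the figured bass is 6.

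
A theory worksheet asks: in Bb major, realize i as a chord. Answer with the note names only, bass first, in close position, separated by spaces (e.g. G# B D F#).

Bb Db F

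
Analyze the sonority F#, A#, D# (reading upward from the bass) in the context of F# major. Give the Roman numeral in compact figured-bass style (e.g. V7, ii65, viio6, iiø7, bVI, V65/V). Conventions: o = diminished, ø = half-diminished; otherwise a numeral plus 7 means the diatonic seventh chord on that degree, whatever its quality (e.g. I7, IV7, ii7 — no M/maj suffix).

vi6

The pitches D#-F#-A# form a minor triad rooted on D#.
D# is scale degree 6 in F# major, and a minor triad on that degree is written vi.
With F# in the bass the chord is in first inversion, so the figured bass is 6.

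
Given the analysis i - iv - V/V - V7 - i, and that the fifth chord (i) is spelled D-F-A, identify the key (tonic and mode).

The chord Dm is a minor triad rooted on D; its label is i.
If D is scale degree 1 and the mode makes that degree carry a minor triad, the tonic is D and the mode is minor.

D minor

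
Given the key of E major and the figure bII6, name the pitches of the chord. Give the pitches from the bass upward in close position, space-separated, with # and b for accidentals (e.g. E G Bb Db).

A C F

Scale degree 2 in E major is F#; lowering it a half step gives F. bII6 is the Neapolitan sixth — a major triad on the lowered second degree, here in its customary first inversion.
So the chord is F-A-C, a major triad.
The figured bass 6 indicates first inversion, placing the third (A) in the bass: A-C-F.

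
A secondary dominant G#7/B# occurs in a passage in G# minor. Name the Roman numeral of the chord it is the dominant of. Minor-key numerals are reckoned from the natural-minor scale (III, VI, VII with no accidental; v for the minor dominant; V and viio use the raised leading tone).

iv

The chord is a dominant seventh chord on G#.
A dominant resolves down a perfect fifth: G# → C#. In G# minor, C# is scale degree 4, i.e. iv.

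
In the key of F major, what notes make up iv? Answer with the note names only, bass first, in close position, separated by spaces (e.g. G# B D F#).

Bb Db F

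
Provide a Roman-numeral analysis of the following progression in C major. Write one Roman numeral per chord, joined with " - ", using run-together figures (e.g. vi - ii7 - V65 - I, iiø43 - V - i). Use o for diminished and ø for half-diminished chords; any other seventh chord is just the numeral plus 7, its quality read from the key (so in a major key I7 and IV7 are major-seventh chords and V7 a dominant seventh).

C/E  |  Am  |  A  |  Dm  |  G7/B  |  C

I6 - vi - V/ii - ii - V65 - I

C/E: root C is the tonic; major triad there is I6.
Am has root A, degree 6 in C major, so vi.
A: a major triad on A, the applied dominant of ii → V/ii.
Dm has root D, degree 2 in C major, so ii.
G7/B: root G is the dominant; dominant seventh chord there is V65.
C: root C is the tonic; major triad there is I.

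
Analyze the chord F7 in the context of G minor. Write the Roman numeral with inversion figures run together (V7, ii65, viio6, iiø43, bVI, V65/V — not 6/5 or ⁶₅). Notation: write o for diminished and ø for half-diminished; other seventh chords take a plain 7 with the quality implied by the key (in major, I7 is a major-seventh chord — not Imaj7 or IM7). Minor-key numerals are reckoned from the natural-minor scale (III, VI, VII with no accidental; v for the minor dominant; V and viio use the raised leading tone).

Stacked in thirds the chord is F-A-C-Eb: a dominant seventh chord on F.
In G minor, F is the subtonic; the diatonic dominant seventh chord there is VII7.

VII7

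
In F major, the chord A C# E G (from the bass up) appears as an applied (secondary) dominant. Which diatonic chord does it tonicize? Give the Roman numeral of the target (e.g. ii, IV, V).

The chord is a dominant seventh chord on A.
A dominant resolves down a perfect fifth: A → D. In F major, D is scale degree 6, i.e. vi.

vi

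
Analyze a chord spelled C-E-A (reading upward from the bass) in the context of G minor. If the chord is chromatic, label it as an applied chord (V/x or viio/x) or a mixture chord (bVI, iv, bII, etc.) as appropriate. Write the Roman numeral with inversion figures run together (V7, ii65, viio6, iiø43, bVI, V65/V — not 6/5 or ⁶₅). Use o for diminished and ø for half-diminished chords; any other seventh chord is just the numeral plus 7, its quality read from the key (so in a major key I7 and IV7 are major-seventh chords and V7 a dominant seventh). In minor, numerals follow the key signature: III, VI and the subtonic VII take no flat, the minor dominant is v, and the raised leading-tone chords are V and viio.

Stacked in thirds the chord is A-C-E: a minor triad on A.
A is the second degree of G minor. This is the minor supertonic, borrowed from the parallel major (the Dorian ii).
With C in the bass the chord is in first inversion, so the figured bass is 6.

ii6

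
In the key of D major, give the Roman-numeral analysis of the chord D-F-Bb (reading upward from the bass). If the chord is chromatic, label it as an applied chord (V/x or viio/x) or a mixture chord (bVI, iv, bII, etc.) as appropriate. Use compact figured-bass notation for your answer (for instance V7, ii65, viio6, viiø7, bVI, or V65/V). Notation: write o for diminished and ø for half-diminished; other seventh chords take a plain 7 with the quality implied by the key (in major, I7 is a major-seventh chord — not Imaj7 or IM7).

bVI6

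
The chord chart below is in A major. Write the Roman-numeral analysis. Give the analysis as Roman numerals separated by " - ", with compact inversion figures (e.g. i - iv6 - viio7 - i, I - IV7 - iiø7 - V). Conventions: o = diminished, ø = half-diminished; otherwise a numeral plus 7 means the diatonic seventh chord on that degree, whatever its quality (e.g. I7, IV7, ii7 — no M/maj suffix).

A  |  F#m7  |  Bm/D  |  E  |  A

I - vi7 - ii6 - V - I

A: major triad on A = scale degree 1 → I.
F#m7 has root F#, degree 6 in A major, so vi7.
Bm/D: minor triad on B = scale degree 2 → ii6.
E has root E, degree 5 in A major, so V.
A has root A, degree 1 in A major, so I.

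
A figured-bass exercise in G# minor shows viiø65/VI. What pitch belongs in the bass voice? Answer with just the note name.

The applied chord viiø65/VI is rooted on D#: D#-F#-A-C#.
The figure 65 means first inversion — the third is in the bass.

F#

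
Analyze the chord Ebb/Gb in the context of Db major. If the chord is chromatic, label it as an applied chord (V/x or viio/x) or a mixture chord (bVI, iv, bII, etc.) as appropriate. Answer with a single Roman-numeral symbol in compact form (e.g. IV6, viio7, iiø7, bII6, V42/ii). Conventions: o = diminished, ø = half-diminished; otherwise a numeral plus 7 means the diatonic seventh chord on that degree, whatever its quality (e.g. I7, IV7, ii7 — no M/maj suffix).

Stacked in thirds the chord is Ebb-Gb-Bbb: a major triad on Ebb.
Ebb is the lowered second degree of Db major (diatonic 2 would be Eb). This is the Neapolitan sixth — a major triad on the lowered second degree, here in its customary first inversion.
With Gb in the bass the chord is in first inversion, so the figured bass is 6.

bII6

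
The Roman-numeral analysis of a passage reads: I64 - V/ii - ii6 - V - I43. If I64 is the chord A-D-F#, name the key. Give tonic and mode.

D major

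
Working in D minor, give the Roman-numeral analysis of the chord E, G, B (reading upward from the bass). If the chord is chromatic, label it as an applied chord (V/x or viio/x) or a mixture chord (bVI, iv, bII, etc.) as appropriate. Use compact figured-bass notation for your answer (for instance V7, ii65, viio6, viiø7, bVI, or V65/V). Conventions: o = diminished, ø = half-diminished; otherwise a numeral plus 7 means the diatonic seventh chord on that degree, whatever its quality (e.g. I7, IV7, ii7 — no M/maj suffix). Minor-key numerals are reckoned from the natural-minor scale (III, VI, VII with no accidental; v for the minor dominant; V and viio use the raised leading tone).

ii

The pitches E-G-B form a minor triad rooted on E.
E is the second degree of D minor. This is the minor supertonic, borrowed from the parallel major (the Dorian ii).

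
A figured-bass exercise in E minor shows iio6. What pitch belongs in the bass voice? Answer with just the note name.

iio in E minor has root F#; the chord is F#-A-C.
The figure 6 means first inversion — the third is in the bass.

A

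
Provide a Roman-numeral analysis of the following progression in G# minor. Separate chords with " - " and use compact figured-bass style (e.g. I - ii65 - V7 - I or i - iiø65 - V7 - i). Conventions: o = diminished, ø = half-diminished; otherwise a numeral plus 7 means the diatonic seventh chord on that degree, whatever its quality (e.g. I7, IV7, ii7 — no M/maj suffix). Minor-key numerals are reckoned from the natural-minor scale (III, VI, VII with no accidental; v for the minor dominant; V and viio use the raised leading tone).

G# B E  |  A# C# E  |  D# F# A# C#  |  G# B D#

G#-B-E: major triad on E = scale degree 6 → VI6.
A#-C#-E: diminished triad on A# = scale degree 2 → iio.
D#-F#-A#-C#: minor seventh chord on D# = scale degree 5 → v7.
G#-B-D#: root G# is the tonic; minor triad there is i.

VI6 - iio - v7 - i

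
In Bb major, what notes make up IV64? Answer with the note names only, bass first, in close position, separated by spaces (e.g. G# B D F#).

The numeral's case and figure indicate a major triad. In Bb major its root, scale degree 4, is Eb.
Stacking thirds from Eb gives Eb-G-Bb.
With the 64 figure the chord is in second inversion; from the bass Bb upward in close position it reads Bb-Eb-G.

Bb Eb G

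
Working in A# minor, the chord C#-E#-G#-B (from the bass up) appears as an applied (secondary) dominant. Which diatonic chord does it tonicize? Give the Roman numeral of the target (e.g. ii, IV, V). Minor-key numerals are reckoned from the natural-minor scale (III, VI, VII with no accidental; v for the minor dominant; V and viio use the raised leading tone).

VI

The chord is a dominant seventh chord on C#.
A dominant resolves down a perfect fifth: C# → F#. In A# minor, F# is scale degree 6, i.e. VI.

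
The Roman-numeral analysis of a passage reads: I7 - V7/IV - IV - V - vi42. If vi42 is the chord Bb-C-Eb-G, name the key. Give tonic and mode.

The chord Cm7/Bb is a minor seventh chord rooted on C; its label is vi42.
If C is scale degree 6 and the mode makes that degree carry a minor seventh chord, the tonic is Eb and the mode is major.

Eb major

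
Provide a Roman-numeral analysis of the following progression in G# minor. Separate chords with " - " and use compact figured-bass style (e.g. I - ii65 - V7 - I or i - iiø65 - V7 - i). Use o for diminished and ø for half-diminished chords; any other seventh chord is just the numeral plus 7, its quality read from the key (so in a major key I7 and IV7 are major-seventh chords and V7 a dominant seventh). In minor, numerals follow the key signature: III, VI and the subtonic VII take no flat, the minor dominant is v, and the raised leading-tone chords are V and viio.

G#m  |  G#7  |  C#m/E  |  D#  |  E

i - V7/iv - iv6 - V - VI

G#m: root G# is the tonic; minor triad there is i.
G#7 is the secondary dominant of iv (dominant seventh chord on G#): V7/iv.
C#m/E: minor triad on C# = scale degree 4 → iv6.
D#: root D# is the dominant; major triad there is V.
E: major triad on E = scale degree 6 → VI.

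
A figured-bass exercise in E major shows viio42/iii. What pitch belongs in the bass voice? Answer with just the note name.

The applied chord viio42/iii is rooted on F##: F##-A#-C#-E.
The figure 42 means third inversion — the seventh is in the bass.

E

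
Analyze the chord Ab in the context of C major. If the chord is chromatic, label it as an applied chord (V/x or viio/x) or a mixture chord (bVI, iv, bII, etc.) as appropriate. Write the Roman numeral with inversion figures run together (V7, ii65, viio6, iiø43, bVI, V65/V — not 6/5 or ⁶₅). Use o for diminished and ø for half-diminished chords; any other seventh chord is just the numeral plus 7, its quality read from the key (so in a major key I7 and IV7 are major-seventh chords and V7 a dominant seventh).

bVI

The pitches Ab-C-Eb form a major triad rooted on Ab.
Ab is the lowered sixth degree of C major (diatonic 6 would be A). This is a major triad on the lowered sixth degree, borrowed from the parallel minor.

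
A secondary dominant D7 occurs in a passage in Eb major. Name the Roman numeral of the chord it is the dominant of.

The chord is a dominant seventh chord on D.
A dominant resolves down a perfect fifth: D → G. In Eb major, G is scale degree 3, i.e. iii.

iii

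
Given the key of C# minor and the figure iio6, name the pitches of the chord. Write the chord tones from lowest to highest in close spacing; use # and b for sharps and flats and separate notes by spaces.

F# A D#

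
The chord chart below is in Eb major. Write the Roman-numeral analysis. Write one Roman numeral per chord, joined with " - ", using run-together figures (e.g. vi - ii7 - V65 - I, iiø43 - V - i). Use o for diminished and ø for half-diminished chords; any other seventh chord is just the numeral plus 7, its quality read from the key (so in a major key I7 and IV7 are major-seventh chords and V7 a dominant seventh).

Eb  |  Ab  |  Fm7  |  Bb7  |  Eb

Eb has root Eb, degree 1 in Eb major, so I.
Ab: major triad on Ab = scale degree 4 → IV.
Fm7 has root F, degree 2 in Eb major, so ii7.
Bb7 has root Bb, degree 5 in Eb major, so V7.
Eb has root Eb, degree 1 in Eb major, so I.

I - IV - ii7 - V7 - I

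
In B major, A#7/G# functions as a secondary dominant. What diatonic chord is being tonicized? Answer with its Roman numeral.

The chord is a dominant seventh chord on A#.
A dominant resolves down a perfect fifth: A# → D#. In B major, D# is scale degree 3, i.e. iii.

iii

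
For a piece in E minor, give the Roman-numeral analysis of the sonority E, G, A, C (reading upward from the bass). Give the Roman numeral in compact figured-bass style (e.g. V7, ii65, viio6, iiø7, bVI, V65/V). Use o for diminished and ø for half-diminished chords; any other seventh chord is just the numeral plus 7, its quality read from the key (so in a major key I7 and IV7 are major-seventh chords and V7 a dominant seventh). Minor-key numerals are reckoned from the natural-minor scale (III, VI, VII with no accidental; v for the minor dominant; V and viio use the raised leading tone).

The pitches A-C-E-G form a minor seventh chord rooted on A.
A is scale degree 4 in E minor, and a minor seventh chord on that degree is written iv7.
With E in the bass the chord is in second inversion, so the figured bass is 43.

iv43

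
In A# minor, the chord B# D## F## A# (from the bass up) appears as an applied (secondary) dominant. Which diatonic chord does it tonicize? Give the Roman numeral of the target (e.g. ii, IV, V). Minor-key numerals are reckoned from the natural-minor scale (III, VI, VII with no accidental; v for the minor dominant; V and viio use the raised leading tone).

V

The chord is a dominant seventh chord on B#.
A dominant resolves down a perfect fifth: B# → E#. In A# minor, E# is scale degree 5, i.e. V.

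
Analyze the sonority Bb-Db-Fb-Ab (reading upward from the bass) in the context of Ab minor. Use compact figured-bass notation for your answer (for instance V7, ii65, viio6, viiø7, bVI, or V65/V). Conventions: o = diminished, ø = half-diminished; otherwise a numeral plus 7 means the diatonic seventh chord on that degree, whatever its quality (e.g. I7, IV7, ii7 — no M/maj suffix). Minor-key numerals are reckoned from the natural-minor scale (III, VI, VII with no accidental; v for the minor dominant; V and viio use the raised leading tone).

iiø7

Stacked in thirds the chord is Bb-Db-Fb-Ab: a half-diminished seventh chord on Bb.
Bb is scale degree 2 in Ab minor, and a half-diminished seventh chord on that degree is written iiø7.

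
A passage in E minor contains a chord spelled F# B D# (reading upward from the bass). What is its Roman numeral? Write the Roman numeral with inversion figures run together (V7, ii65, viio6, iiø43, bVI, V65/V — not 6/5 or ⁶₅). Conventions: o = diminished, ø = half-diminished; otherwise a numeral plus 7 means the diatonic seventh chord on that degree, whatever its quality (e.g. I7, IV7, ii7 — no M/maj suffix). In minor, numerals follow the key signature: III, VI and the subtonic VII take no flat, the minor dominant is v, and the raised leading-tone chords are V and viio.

V64

The pitches B-D#-F# form a major triad rooted on B.
B is scale degree 5 in E minor, and a major triad on that degree is written V.
With F# in the bass the chord is in second inversion, so the figured bass is 64.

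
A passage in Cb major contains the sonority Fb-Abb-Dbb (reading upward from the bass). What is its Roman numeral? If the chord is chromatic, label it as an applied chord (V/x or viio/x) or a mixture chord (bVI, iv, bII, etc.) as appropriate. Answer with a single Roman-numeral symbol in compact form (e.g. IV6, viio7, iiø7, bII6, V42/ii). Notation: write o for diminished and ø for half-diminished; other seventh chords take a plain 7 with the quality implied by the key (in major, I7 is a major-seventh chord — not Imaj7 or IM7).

bII6

The pitches Dbb-Fb-Abb form a major triad rooted on Dbb.
Dbb is the lowered second degree of Cb major (diatonic 2 would be Db). This is the Neapolitan sixth — a major triad on the lowered second degree, here in its customary first inversion.
With Fb in the bass the chord is in first inversion, so the figured bass is 6.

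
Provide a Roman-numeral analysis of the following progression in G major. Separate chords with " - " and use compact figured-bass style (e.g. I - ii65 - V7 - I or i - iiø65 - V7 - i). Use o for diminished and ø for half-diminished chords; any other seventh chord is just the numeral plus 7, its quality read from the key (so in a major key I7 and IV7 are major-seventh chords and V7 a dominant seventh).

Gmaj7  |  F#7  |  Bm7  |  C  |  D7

Gmaj7: major seventh chord on G = scale degree 1 → I7.
F#7 is the secondary dominant of iii (dominant seventh chord on F#): V7/iii.
Bm7 has root B, degree 3 in G major, so iii7.
C has root C, degree 4 in G major, so IV.
D7: root D is the dominant; dominant seventh chord there is V7.

I7 - V7/iii - iii7 - IV - V7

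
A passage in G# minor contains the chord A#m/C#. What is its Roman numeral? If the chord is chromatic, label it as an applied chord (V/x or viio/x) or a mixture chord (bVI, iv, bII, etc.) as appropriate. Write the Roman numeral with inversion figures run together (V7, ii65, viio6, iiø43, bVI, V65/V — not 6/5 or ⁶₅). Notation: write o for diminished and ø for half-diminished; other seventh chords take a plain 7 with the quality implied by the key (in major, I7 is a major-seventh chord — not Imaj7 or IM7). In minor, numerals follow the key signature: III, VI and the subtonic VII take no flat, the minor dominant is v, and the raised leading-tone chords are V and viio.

The pitches A#-C#-E# form a minor triad rooted on A#.
A# is the second degree of G# minor. This is the minor supertonic, borrowed from the parallel major (the Dorian ii).
With C# in the bass the chord is in first inversion, so the figured bass is 6.

ii6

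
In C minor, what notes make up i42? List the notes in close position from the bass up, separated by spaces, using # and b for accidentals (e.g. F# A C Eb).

Bb C Eb G

The numeral's case and figure indicate a minor seventh chord. In C minor its root, scale degree 1, is C.
Stacking thirds from C gives C-Eb-G-Bb.
The figured bass 42 indicates third inversion, placing the seventh (Bb) in the bass: Bb-C-Eb-G.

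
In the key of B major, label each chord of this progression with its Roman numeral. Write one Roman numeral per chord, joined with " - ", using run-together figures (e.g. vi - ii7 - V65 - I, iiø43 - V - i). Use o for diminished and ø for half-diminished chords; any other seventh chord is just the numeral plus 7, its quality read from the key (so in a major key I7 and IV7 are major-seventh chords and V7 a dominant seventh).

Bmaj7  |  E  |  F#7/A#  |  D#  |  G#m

Bmaj7: root B is the tonic; major seventh chord there is I7.
E has root E, degree 4 in B major, so IV.
F#7/A#: root F# is the dominant; dominant seventh chord there is V65.
D# is the secondary dominant of vi (major triad on D#): V/vi.
G#m has root G#, degree 6 in B major, so vi.

I7 - IV - V65 - V/vi - vi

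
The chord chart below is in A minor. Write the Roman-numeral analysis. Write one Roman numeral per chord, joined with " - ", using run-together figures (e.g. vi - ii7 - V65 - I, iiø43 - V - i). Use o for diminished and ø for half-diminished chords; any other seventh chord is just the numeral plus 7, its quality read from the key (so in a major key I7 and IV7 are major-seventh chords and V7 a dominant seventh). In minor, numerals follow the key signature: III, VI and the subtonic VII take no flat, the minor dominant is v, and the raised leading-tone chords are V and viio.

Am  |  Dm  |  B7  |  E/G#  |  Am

Am has root A, degree 1 in A minor, so i.
Dm: root D is the subdominant; minor triad there is iv.
B7: chromatic; B is V of V, so V7/V.
E/G#: major triad on E = scale degree 5 → V6.
Am: root A is the tonic; minor triad there is i.

i - iv - V7/V - V6 - i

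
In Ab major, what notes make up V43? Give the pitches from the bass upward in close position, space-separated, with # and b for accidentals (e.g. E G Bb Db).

In Ab major, the fifth degree is Eb, and the diatonic chord built there is a dominant seventh chord.
That chord is spelled Eb-G-Bb-Db.
The figured bass 43 indicates second inversion, placing the fifth (Bb) in the bass: Bb-Db-Eb-G.

Bb Db Eb G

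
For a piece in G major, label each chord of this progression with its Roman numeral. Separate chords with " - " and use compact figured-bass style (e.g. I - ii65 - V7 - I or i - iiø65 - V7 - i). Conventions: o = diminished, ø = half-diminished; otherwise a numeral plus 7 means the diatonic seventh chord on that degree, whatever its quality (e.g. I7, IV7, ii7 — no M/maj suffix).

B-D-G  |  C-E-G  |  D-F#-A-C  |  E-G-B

B-D-G: major triad on G = scale degree 1 → I6.
C-E-G has root C, degree 4 in G major, so IV.
D-F#-A-C: root D is the dominant; dominant seventh chord there is V7.
E-G-B: root E is the submediant; minor triad there is vi.

I6 - IV - V7 - vi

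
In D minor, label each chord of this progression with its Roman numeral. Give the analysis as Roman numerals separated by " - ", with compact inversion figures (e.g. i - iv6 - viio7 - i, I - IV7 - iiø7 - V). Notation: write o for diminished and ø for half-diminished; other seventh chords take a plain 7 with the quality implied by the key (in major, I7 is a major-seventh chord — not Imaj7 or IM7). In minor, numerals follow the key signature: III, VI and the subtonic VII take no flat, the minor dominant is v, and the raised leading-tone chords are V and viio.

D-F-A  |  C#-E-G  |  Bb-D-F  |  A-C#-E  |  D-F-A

D-F-A has root D, degree 1 in D minor, so i.
C#-E-G has root C#, degree 7 in D minor, so viio.
Bb-D-F has root Bb, degree 6 in D minor, so VI.
A-C#-E: major triad on A = scale degree 5 → V.
D-F-A: minor triad on D = scale degree 1 → i.

i - viio - VI - V - i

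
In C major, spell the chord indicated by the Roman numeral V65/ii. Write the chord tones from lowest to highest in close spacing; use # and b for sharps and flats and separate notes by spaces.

C# E G A

The slash means an applied dominant: we want the dominant of ii. In C major, ii is D minor, and its dominant is built on A.
Building a dominant seventh chord on A gives A-C#-E-G.
The figured bass 65 indicates first inversion, placing the third (C#) in the bass: C#-E-G-A.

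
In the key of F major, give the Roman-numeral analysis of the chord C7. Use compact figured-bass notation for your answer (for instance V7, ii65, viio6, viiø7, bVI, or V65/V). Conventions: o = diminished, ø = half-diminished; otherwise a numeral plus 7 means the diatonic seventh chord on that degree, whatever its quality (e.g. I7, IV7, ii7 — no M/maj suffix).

V7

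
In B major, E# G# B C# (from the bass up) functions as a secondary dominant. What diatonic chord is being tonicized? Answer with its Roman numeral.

The chord is a dominant seventh chord on C#.
A dominant resolves down a perfect fifth: C# → F#. In B major, F# is scale degree 5, i.e. V.

V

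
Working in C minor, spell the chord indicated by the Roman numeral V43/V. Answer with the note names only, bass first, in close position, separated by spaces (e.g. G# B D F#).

A C D F#

V43/V is a secondary dominant — the dominant seventh of V. V in C minor is G, so the applied chord's root is D, a perfect fifth above.
Building a dominant seventh chord on D gives D-F#-A-C.
With the 43 figure the chord is in second inversion; from the bass A upward in close position it reads A-C-D-F#.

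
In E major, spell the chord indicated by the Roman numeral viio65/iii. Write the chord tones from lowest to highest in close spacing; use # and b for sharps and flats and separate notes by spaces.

A# C# E F##

The slash marks an applied leading-tone chord: viio of iii. In E major, iii is G#, so the leading tone to it is F##, a half step below.
Building a fully diminished seventh chord on F## gives F##-A#-C#-E.
With the 65 figure the chord is in first inversion; from the bass A# upward in close position it reads A#-C#-E-F##.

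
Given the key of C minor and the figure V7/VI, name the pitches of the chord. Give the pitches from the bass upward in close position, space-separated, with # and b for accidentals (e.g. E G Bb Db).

V7/VI is a secondary dominant — the dominant seventh of VI. VI in C minor is Ab, so the applied chord's root is Eb, a perfect fifth above.
Building a dominant seventh chord on Eb gives Eb-G-Bb-Db.

Eb G Bb Db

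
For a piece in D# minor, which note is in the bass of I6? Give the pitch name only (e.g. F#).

F##

I in D# minor has root D#; the chord is D#-F##-A#.
The figure 6 means first inversion — the third is in the bass.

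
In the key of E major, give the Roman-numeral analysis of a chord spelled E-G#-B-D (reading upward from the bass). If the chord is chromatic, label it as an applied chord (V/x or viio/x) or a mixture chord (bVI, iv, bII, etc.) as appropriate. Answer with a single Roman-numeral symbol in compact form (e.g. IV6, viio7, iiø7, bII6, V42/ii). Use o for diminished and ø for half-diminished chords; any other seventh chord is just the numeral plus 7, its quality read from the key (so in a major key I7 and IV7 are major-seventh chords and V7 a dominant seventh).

V7/IV

The pitches E-G#-B-D form a dominant seventh chord rooted on E.
E is not a diatonic chord root with this quality in E major, but it lies a perfect fifth above A (IV), so the chord functions as an applied dominant of IV.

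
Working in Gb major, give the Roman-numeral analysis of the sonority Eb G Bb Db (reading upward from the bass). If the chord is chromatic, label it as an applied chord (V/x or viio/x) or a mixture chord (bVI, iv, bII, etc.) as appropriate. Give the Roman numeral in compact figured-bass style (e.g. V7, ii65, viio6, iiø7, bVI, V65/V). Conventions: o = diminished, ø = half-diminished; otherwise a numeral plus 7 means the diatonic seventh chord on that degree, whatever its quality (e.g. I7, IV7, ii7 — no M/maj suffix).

The pitches Eb-G-Bb-Db form a dominant seventh chord rooted on Eb.
Eb is not a diatonic chord root with this quality in Gb major, but it lies a perfect fifth above Ab (ii), so the chord functions as an applied dominant of ii.

V7/ii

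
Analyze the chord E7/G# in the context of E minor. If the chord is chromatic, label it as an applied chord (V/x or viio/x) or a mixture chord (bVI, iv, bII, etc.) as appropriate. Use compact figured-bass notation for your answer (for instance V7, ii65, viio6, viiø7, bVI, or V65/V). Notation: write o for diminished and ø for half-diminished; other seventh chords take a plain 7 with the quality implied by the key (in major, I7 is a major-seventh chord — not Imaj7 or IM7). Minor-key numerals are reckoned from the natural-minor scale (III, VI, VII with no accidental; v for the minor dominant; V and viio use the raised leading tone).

V65/iv

Stacked in thirds the chord is E-G#-B-D: a dominant seventh chord on E.
E is not a diatonic chord root with this quality in E minor, but it lies a perfect fifth above A (iv), so the chord functions as an applied dominant of iv.
With G# in the bass the chord is in first inversion, so the figured bass is 65.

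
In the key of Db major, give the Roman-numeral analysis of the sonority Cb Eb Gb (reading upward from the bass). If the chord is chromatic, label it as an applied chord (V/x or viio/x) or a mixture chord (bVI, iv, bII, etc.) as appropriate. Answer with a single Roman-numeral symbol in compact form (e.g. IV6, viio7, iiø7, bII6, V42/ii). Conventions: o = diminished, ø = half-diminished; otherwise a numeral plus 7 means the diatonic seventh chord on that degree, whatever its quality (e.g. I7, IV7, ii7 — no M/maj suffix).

bVII

The pitches Cb-Eb-Gb form a major triad rooted on Cb.
Cb is the lowered seventh degree of Db major (diatonic 7 would be C). This is a major triad on the lowered seventh degree (the subtonic), borrowed from the parallel minor.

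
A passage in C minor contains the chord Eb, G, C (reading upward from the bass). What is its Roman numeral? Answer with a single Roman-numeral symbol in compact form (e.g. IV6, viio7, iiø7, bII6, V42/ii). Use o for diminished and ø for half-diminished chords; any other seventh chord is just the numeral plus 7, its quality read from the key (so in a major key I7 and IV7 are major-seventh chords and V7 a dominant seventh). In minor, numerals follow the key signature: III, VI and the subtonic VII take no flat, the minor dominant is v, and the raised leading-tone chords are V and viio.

The pitches C-Eb-G form a minor triad rooted on C.
In C minor, C is the tonic; the diatonic minor triad there is i.
With Eb in the bass the chord is in first inversion, so the figured bass is 6.

i6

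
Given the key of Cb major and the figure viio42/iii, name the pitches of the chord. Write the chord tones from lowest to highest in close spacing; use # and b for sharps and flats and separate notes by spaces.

Cb D F Ab

The slash marks an applied leading-tone chord: viio of iii. In Cb major, iii is Eb, so the leading tone to it is D, a half step below.
Building a fully diminished seventh chord on D gives D-F-Ab-Cb.
The figured bass 42 indicates third inversion, placing the seventh (Cb) in the bass: Cb-D-F-Ab.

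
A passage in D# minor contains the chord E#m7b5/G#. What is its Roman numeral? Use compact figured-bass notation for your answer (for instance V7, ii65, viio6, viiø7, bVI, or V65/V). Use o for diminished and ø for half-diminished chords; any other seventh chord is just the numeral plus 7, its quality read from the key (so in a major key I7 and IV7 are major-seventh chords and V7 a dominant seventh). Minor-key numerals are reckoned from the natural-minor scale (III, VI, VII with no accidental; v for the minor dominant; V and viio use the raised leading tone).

Stacked in thirds the chord is E#-G#-B-D#: a half-diminished seventh chord on E#.
E# is scale degree 2 in D# minor, and a half-diminished seventh chord on that degree is written iiø7.
With G# in the bass the chord is in first inversion, so the figured bass is 65.

iiø65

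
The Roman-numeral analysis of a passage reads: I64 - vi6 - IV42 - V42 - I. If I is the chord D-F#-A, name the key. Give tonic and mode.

D major

I is given as D-F#-A — a major triad with root D.
If D is scale degree 1 and the mode makes that degree carry a major triad, the tonic is D and the mode is major.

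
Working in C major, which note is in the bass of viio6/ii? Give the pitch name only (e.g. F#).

The applied chord viio6/ii is rooted on C#: C#-E-G.
The figure 6 means first inversion — the third is in the bass.

E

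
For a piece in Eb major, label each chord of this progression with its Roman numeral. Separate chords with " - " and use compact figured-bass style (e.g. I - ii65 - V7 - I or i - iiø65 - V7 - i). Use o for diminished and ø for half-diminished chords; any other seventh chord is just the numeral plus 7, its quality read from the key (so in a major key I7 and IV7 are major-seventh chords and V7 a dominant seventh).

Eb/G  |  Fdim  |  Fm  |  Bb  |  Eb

I6 - iio - ii - V - I

Eb/G has root Eb, degree 1 in Eb major, so I6.
Fdim: F with this quality isn't in the key; it's iio, borrowed from the parallel minor.
Fm has root F, degree 2 in Eb major, so ii.
Bb: major triad on Bb = scale degree 5 → V.
Eb: major triad on Eb = scale degree 1 → I.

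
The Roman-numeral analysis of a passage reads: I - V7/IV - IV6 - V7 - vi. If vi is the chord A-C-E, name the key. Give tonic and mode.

vi is given as A-C-E — a minor triad with root A.
If A is scale degree 6 and the mode makes that degree carry a minor triad, the tonic is C and the mode is major.

C major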